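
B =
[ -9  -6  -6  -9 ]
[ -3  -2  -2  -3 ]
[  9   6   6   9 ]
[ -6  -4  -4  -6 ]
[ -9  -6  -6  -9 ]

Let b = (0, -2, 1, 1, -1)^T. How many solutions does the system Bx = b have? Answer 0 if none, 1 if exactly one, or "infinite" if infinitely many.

Row reduce the augmented matrix [B | b].
R2 ← R2 − (1/3)·R1: [0, 0, 0, 0, -2]
R3 ← R3 + R1: [0, 0, 0, 0, 1]
R4 ← R4 − (2/3)·R1: [0, 0, 0, 0, 1]
R5 ← R5 − R1: [0, 0, 0, 0, -1]
R3 ← R3 + (1/2)·R2: [0, 0, 0, 0, 0]
R4 ← R4 + (1/2)·R2: [0, 0, 0, 0, 0]
R5 ← R5 − (1/2)·R2: [0, 0, 0, 0, 0]
The echelon form has 2 nonzero rows; the last pivot sits in the augmented column, so rank(B) = 1 but rank([B|b]) = 2.
Since the ranks differ, the system is inconsistent.
It has no solutions.

0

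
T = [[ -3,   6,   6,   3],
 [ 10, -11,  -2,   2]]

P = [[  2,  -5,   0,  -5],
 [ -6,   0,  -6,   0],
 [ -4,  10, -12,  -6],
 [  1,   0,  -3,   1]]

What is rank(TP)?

2

First compute TP:
[[-63,  75, -117, -18],
 [ 96, -70,  84, -36]]
Now row reduce the product.
R2 ← R2 + (32/21)·R1: [0, 310/7, -660/7, -444/7]
2 nonzero rows, so rank(TP) = 2.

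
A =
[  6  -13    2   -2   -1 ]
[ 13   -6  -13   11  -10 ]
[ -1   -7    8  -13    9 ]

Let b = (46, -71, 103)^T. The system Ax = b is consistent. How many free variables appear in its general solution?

2

Row reduce the augmented matrix [A | b].
R2 ← R2 − (13/6)·R1: [0, 133/6, -52/3, 46/3, -47/6, -512/3]
R3 ← R3 + (1/6)·R1: [0, -55/6, 25/3, -40/3, 53/6, 332/3]
R3 ← R3 + (55/133)·R2: [0, 0, 155/133, -930/133, 744/133, 5332/133]
The echelon form has 3 nonzero rows, and every pivot lies in the first 5 columns, so rank(A) = rank([A|b]) = 3.
The system is consistent.
Free variables = (unknowns) − (rank) = 5 − 3 = 2.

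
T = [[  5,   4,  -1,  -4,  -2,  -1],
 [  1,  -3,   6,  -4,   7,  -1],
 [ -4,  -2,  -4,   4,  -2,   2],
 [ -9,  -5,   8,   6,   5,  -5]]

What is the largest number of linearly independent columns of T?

4

Row reduce to echelon form.
R2 ← R2 − (1/5)·R1: [0, -19/5, 31/5, -16/5, 37/5, -4/5]
R3 ← R3 + (4/5)·R1: [0, 6/5, -24/5, 4/5, -18/5, 6/5]
R4 ← R4 + (9/5)·R1: [0, 11/5, 31/5, -6/5, 7/5, -34/5]
R3 ← R3 + (6/19)·R2: [0, 0, -54/19, -4/19, -24/19, 18/19]
R4 ← R4 + (11/19)·R2: [0, 0, 186/19, -58/19, 108/19, -138/19]
R4 ← R4 + (31/9)·R3: [0, 0, 0, -34/9, 4/3, -4]
Echelon form has 4 nonzero rows, so rank(T) = 4.
The rank gives the maximum number of linearly independent columns: 4.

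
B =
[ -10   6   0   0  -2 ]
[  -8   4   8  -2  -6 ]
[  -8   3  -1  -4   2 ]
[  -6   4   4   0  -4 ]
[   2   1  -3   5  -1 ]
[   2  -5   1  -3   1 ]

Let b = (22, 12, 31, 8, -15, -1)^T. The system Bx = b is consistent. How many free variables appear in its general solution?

1

Row reduce the augmented matrix [B | b].
R2 ← R2 − (4/5)·R1: [0, -4/5, 8, -2, -22/5, -28/5]
R3 ← R3 − (4/5)·R1: [0, -9/5, -1, -4, 18/5, 67/5]
R4 ← R4 − (3/5)·R1: [0, 2/5, 4, 0, -14/5, -26/5]
R5 ← R5 + (1/5)·R1: [0, 11/5, -3, 5, -7/5, -53/5]
R6 ← R6 + (1/5)·R1: [0, -19/5, 1, -3, 3/5, 17/5]
R3 ← R3 − (9/4)·R2: [0, 0, -19, 1/2, 27/2, 26]
R4 ← R4 + (1/2)·R2: [0, 0, 8, -1, -5, -8]
R5 ← R5 + (11/4)·R2: [0, 0, 19, -1/2, -27/2, -26]
R6 ← R6 − (19/4)·R2: [0, 0, -37, 13/2, 43/2, 30]
R4 ← R4 + (8/19)·R3: [0, 0, 0, -15/19, 13/19, 56/19]
R5 ← R5 + R3: [0, 0, 0, 0, 0, 0]
R6 ← R6 − (37/19)·R3: [0, 0, 0, 105/19, -91/19, -392/19]
R6 ← R6 + (7)·R4: [0, 0, 0, 0, 0, 0]
The echelon form has 4 nonzero rows, and every pivot lies in the first 5 columns, so rank(B) = rank([B|b]) = 4.
The system is consistent.
Free variables = (unknowns) − (rank) = 5 − 4 = 1.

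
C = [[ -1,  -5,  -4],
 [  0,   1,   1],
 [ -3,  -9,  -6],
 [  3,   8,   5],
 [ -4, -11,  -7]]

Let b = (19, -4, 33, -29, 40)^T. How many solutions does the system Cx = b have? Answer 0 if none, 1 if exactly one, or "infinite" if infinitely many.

Row reduce the augmented matrix [C | b].
R3 ← R3 − (3)·R1: [0, 6, 6, -24]
R4 ← R4 + (3)·R1: [0, -7, -7, 28]
R5 ← R5 − (4)·R1: [0, 9, 9, -36]
R3 ← R3 − (6)·R2: [0, 0, 0, 0]
R4 ← R4 + (7)·R2: [0, 0, 0, 0]
R5 ← R5 − (9)·R2: [0, 0, 0, 0]
The echelon form has 2 nonzero rows, and every pivot lies in the first 3 columns, so rank(C) = rank([C|b]) = 2.
The system is consistent.
rank = 2 < 3 unknowns, so there are infinitely many solutions.

infinite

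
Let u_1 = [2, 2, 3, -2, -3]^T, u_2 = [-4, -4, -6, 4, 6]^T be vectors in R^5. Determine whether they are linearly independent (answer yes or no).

Form the matrix with these vectors as rows and row reduce.
R2 ← R2 + (2)·R1: [0, 0, 0, 0, 0]
1 nonzero row, so the 2 vectors span a space of dimension 1.
Since 1 < 2, the vectors are linearly dependent.

no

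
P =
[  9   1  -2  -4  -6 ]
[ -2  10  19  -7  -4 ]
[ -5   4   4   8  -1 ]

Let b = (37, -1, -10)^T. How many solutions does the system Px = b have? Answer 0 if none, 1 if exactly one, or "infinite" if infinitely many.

Row reduce the augmented matrix [P | b].
R2 ← R2 + (2/9)·R1: [0, 92/9, 167/9, -71/9, -16/3, 65/9]
R3 ← R3 + (5/9)·R1: [0, 41/9, 26/9, 52/9, -13/3, 95/9]
R3 ← R3 − (41/92)·R2: [0, 0, -495/92, 855/92, -45/23, 675/92]
The echelon form has 3 nonzero rows, and every pivot lies in the first 5 columns, so rank(P) = rank([P|b]) = 3.
The system is consistent.
rank = 3 < 5 unknowns, so there are infinitely many solutions.

infinite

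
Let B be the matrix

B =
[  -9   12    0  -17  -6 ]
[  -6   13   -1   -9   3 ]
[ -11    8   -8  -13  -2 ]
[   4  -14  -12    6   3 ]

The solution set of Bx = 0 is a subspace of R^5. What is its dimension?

1

Row reduce to echelon form.
R2 ← R2 − (2/3)·R1: [0, 5, -1, 7/3, 7]
R3 ← R3 − (11/9)·R1: [0, -20/3, -8, 70/9, 16/3]
R4 ← R4 + (4/9)·R1: [0, -26/3, -12, -14/9, 1/3]
R3 ← R3 + (4/3)·R2: [0, 0, -28/3, 98/9, 44/3]
R4 ← R4 + (26/15)·R2: [0, 0, -206/15, 112/45, 187/15]
R4 ← R4 − (103/70)·R3: [0, 0, 0, -203/15, -319/35]
4 nonzero rows, so rank(B) = 4.
B has 5 columns; by rank–nullity, nullity = 5 − 4 = 1.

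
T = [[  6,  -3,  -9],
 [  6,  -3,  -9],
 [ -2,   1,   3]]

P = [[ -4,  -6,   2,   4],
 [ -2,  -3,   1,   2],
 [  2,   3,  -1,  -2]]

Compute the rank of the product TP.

First compute TP:
[[-36, -54,  18,  36],
 [-36, -54,  18,  36],
 [ 12,  18,  -6, -12]]
Now row reduce the product.
R2 ← R2 − R1: [0, 0, 0, 0]
R3 ← R3 + (1/3)·R1: [0, 0, 0, 0]
1 nonzero row, so rank(TP) = 1.

1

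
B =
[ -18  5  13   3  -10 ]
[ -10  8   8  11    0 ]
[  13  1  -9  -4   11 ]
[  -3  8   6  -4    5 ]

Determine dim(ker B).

Row reduce to echelon form.
R2 ← R2 − (5/9)·R1: [0, 47/9, 7/9, 28/3, 50/9]
R3 ← R3 + (13/18)·R1: [0, 83/18, 7/18, -11/6, 34/9]
R4 ← R4 − (1/6)·R1: [0, 43/6, 23/6, -9/2, 20/3]
R3 ← R3 − (83/94)·R2: [0, 0, -14/47, -947/94, -53/47]
R4 ← R4 − (129/94)·R2: [0, 0, 130/47, -1627/94, -45/47]
R4 ← R4 + (65/7)·R3: [0, 0, 0, -776/7, -80/7]
4 nonzero rows, so rank(B) = 4.
B has 5 columns; by rank–nullity, nullity = 5 − 4 = 1.

1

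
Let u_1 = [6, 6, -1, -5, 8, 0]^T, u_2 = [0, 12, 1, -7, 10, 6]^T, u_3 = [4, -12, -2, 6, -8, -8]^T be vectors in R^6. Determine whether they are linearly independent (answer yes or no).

Form the matrix with these vectors as rows and row reduce.
R3 ← R3 − (2/3)·R1: [0, -16, -4/3, 28/3, -40/3, -8]
R3 ← R3 + (4/3)·R2: [0, 0, 0, 0, 0, 0]
2 nonzero rows, so the 3 vectors span a space of dimension 2.
Since 2 < 3, the vectors are linearly dependent.

no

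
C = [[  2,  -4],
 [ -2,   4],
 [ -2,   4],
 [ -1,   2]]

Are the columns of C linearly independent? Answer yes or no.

Row reduce C to echelon form.
R2 ← R2 + R1: [0, 0]
R3 ← R3 + R1: [0, 0]
R4 ← R4 + (1/2)·R1: [0, 0]
1 pivot among 2 columns.
Only 1 < 2 pivot columns, so the columns are linearly dependent.

no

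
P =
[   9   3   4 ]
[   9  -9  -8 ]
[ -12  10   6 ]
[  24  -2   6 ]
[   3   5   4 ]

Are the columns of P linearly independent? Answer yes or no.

yes

Row reduce P to echelon form.
R2 ← R2 − R1: [0, -12, -12]
R3 ← R3 + (4/3)·R1: [0, 14, 34/3]
R4 ← R4 − (8/3)·R1: [0, -10, -14/3]
R5 ← R5 − (1/3)·R1: [0, 4, 8/3]
R3 ← R3 + (7/6)·R2: [0, 0, -8/3]
R4 ← R4 − (5/6)·R2: [0, 0, 16/3]
R5 ← R5 + (1/3)·R2: [0, 0, -4/3]
R4 ← R4 + (2)·R3: [0, 0, 0]
R5 ← R5 − (1/2)·R3: [0, 0, 0]
3 pivots among 3 columns.
Every column is a pivot column, so the columns are linearly independent.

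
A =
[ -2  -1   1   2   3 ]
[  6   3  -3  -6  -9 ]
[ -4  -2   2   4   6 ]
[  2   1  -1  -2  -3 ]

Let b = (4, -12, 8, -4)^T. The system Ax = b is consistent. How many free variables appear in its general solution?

4

Row reduce the augmented matrix [A | b].
R2 ← R2 + (3)·R1: [0, 0, 0, 0, 0, 0]
R3 ← R3 − (2)·R1: [0, 0, 0, 0, 0, 0]
R4 ← R4 + R1: [0, 0, 0, 0, 0, 0]
The echelon form has 1 nonzero rows, and every pivot lies in the first 5 columns, so rank(A) = rank([A|b]) = 1.
The system is consistent.
Free variables = (unknowns) − (rank) = 5 − 1 = 4.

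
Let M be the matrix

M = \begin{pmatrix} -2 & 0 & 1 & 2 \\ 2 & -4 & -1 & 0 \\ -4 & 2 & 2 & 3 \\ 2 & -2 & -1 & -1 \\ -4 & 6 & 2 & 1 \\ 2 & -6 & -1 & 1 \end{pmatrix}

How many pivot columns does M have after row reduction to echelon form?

2

Row reduce to echelon form.
R2 ← R2 + R1: [0, -4, 0, 2]
R3 ← R3 − (2)·R1: [0, 2, 0, -1]
R4 ← R4 + R1: [0, -2, 0, 1]
R5 ← R5 − (2)·R1: [0, 6, 0, -3]
R6 ← R6 + R1: [0, -6, 0, 3]
R3 ← R3 + (1/2)·R2: [0, 0, 0, 0]
R4 ← R4 − (1/2)·R2: [0, 0, 0, 0]
R5 ← R5 + (3/2)·R2: [0, 0, 0, 0]
R6 ← R6 − (3/2)·R2: [0, 0, 0, 0]
Echelon form has 2 nonzero rows, so rank(M) = 2.
Each nonzero row contributes one pivot column: 2 pivot columns.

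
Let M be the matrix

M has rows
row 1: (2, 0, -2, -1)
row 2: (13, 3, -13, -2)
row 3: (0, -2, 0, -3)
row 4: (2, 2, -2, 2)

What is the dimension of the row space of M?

Row reduce to echelon form.
R2 ← R2 − (13/2)·R1: [0, 3, 0, 9/2]
R4 ← R4 − R1: [0, 2, 0, 3]
R3 ← R3 + (2/3)·R2: [0, 0, 0, 0]
R4 ← R4 − (2/3)·R2: [0, 0, 0, 0]
Echelon form has 2 nonzero rows, so rank(M) = 2.
The row space has dimension equal to the rank: 2.

2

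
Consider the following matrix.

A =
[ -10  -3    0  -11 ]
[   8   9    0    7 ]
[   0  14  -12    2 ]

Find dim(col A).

Row reduce to echelon form.
R2 ← R2 + (4/5)·R1: [0, 33/5, 0, -9/5]
R3 ← R3 − (70/33)·R2: [0, 0, -12, 64/11]
Echelon form has 3 nonzero rows, so rank(A) = 3.
The column space has dimension equal to the rank: 3.

3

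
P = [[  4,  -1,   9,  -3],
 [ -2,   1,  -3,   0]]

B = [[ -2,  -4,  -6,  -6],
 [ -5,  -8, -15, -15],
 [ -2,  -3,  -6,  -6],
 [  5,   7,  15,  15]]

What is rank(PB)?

First compute PB:
[[-36, -56, -108, -108],
 [  5,   9,  15,  15]]
Now row reduce the product.
R2 ← R2 + (5/36)·R1: [0, 11/9, 0, 0]
2 nonzero rows, so rank(PB) = 2.

2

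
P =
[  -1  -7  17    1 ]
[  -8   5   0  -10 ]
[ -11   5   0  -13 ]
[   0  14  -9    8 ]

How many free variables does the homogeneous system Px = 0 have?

0

Row reduce to echelon form.
R2 ← R2 − (8)·R1: [0, 61, -136, -18]
R3 ← R3 − (11)·R1: [0, 82, -187, -24]
R3 ← R3 − (82/61)·R2: [0, 0, -255/61, 12/61]
R4 ← R4 − (14/61)·R2: [0, 0, 1355/61, 740/61]
R4 ← R4 + (271/51)·R3: [0, 0, 0, 224/17]
4 nonzero rows, so rank(P) = 4.
P has 4 columns; by rank–nullity, nullity = 4 − 4 = 0.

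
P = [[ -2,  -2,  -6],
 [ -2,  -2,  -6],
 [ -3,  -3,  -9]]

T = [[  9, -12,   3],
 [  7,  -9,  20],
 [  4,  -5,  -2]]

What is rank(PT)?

First compute PT:
[[-56,  72, -34],
 [-56,  72, -34],
 [-84, 108, -51]]
Now row reduce the product.
R2 ← R2 − R1: [0, 0, 0]
R3 ← R3 − (3/2)·R1: [0, 0, 0]
1 nonzero row, so rank(PT) = 1.

1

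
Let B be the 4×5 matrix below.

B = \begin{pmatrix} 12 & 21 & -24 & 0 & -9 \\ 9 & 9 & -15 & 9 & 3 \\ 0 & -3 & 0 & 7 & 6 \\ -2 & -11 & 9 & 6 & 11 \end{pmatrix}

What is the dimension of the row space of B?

4

Row reduce to echelon form.
R2 ← R2 − (3/4)·R1: [0, -27/4, 3, 9, 39/4]
R4 ← R4 + (1/6)·R1: [0, -15/2, 5, 6, 19/2]
R3 ← R3 − (4/9)·R2: [0, 0, -4/3, 3, 5/3]
R4 ← R4 − (10/9)·R2: [0, 0, 5/3, -4, -4/3]
R4 ← R4 + (5/4)·R3: [0, 0, 0, -1/4, 3/4]
Echelon form has 4 nonzero rows, so rank(B) = 4.
The row space has dimension equal to the rank: 4.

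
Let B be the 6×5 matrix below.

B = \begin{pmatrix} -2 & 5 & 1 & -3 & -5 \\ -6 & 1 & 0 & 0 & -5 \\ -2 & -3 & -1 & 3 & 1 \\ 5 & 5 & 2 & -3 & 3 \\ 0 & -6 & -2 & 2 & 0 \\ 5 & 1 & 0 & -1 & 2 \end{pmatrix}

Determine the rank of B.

4

Row reduce to echelon form.
R2 ← R2 − (3)·R1: [0, -14, -3, 9, 10]
R3 ← R3 − R1: [0, -8, -2, 6, 6]
R4 ← R4 + (5/2)·R1: [0, 35/2, 9/2, -21/2, -19/2]
R6 ← R6 + (5/2)·R1: [0, 27/2, 5/2, -17/2, -21/2]
R3 ← R3 − (4/7)·R2: [0, 0, -2/7, 6/7, 2/7]
R4 ← R4 + (5/4)·R2: [0, 0, 3/4, 3/4, 3]
R5 ← R5 − (3/7)·R2: [0, 0, -5/7, -13/7, -30/7]
R6 ← R6 + (27/28)·R2: [0, 0, -11/28, 5/28, -6/7]
R4 ← R4 + (21/8)·R3: [0, 0, 0, 3, 15/4]
R5 ← R5 − (5/2)·R3: [0, 0, 0, -4, -5]
R6 ← R6 − (11/8)·R3: [0, 0, 0, -1, -5/4]
R5 ← R5 + (4/3)·R4: [0, 0, 0, 0, 0]
R6 ← R6 + (1/3)·R4: [0, 0, 0, 0, 0]
Echelon form has 4 nonzero rows, so rank(B) = 4.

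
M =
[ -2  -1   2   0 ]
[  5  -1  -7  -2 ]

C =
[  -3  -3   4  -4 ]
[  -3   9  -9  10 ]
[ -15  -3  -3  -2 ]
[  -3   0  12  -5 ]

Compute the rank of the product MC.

First compute MC:
[[-21,  -9,  -5,  -6],
 [ 99,  -3,  26,  -6]]
Now row reduce the product.
R2 ← R2 + (33/7)·R1: [0, -318/7, 17/7, -240/7]
2 nonzero rows, so rank(MC) = 2.

2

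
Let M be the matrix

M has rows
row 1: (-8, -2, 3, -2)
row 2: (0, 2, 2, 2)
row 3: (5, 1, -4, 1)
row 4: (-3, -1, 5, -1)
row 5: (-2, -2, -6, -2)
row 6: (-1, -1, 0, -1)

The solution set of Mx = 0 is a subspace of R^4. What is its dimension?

1

Row reduce to echelon form.
R3 ← R3 + (5/8)·R1: [0, -1/4, -17/8, -1/4]
R4 ← R4 − (3/8)·R1: [0, -1/4, 31/8, -1/4]
R5 ← R5 − (1/4)·R1: [0, -3/2, -27/4, -3/2]
R6 ← R6 − (1/8)·R1: [0, -3/4, -3/8, -3/4]
R3 ← R3 + (1/8)·R2: [0, 0, -15/8, 0]
R4 ← R4 + (1/8)·R2: [0, 0, 33/8, 0]
R5 ← R5 + (3/4)·R2: [0, 0, -21/4, 0]
R6 ← R6 + (3/8)·R2: [0, 0, 3/8, 0]
R4 ← R4 + (11/5)·R3: [0, 0, 0, 0]
R5 ← R5 − (14/5)·R3: [0, 0, 0, 0]
R6 ← R6 + (1/5)·R3: [0, 0, 0, 0]
3 nonzero rows, so rank(M) = 3.
M has 4 columns; by rank–nullity, nullity = 4 − 3 = 1.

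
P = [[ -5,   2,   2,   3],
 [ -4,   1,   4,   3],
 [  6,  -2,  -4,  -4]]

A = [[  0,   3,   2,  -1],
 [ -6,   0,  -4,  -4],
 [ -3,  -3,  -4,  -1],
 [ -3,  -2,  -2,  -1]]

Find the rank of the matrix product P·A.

2

First compute PA:
[[-27, -27, -32,  -8],
 [-27, -30, -34,  -7],
 [ 36,  38,  44,  10]]
Now row reduce the product.
R2 ← R2 − R1: [0, -3, -2, 1]
R3 ← R3 + (4/3)·R1: [0, 2, 4/3, -2/3]
R3 ← R3 + (2/3)·R2: [0, 0, 0, 0]
2 nonzero rows, so rank(PA) = 2.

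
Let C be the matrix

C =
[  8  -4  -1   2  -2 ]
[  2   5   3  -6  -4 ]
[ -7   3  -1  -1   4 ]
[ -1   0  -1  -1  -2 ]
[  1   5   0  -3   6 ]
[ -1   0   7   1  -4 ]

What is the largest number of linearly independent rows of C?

4

Row reduce to echelon form.
R2 ← R2 − (1/4)·R1: [0, 6, 13/4, -13/2, -7/2]
R3 ← R3 + (7/8)·R1: [0, -1/2, -15/8, 3/4, 9/4]
R4 ← R4 + (1/8)·R1: [0, -1/2, -9/8, -3/4, -9/4]
R5 ← R5 − (1/8)·R1: [0, 11/2, 1/8, -13/4, 25/4]
R6 ← R6 + (1/8)·R1: [0, -1/2, 55/8, 5/4, -17/4]
R3 ← R3 + (1/12)·R2: [0, 0, -77/48, 5/24, 47/24]
R4 ← R4 + (1/12)·R2: [0, 0, -41/48, -31/24, -61/24]
R5 ← R5 − (11/12)·R2: [0, 0, -137/48, 65/24, 227/24]
R6 ← R6 + (1/12)·R2: [0, 0, 343/48, 17/24, -109/24]
R4 ← R4 − (41/77)·R3: [0, 0, 0, -108/77, -276/77]
R5 ← R5 − (137/77)·R3: [0, 0, 0, 180/77, 460/77]
R6 ← R6 + (49/11)·R3: [0, 0, 0, 18/11, 46/11]
R5 ← R5 + (5/3)·R4: [0, 0, 0, 0, 0]
R6 ← R6 + (7/6)·R4: [0, 0, 0, 0, 0]
Echelon form has 4 nonzero rows, so rank(C) = 4.
The rank gives the maximum number of linearly independent rows: 4.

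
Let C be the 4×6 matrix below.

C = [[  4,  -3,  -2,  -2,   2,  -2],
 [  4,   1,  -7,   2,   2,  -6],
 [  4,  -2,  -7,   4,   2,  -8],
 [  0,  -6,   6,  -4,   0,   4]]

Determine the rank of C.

3

Row reduce to echelon form.
R2 ← R2 − R1: [0, 4, -5, 4, 0, -4]
R3 ← R3 − R1: [0, 1, -5, 6, 0, -6]
R3 ← R3 − (1/4)·R2: [0, 0, -15/4, 5, 0, -5]
R4 ← R4 + (3/2)·R2: [0, 0, -3/2, 2, 0, -2]
R4 ← R4 − (2/5)·R3: [0, 0, 0, 0, 0, 0]
Echelon form has 3 nonzero rows, so rank(C) = 3.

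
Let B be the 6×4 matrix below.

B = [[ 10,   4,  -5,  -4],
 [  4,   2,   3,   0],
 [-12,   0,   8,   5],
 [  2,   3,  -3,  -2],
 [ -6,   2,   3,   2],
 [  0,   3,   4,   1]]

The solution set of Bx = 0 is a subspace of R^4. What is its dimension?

0

Row reduce to echelon form.
R2 ← R2 − (2/5)·R1: [0, 2/5, 5, 8/5]
R3 ← R3 + (6/5)·R1: [0, 24/5, 2, 1/5]
R4 ← R4 − (1/5)·R1: [0, 11/5, -2, -6/5]
R5 ← R5 + (3/5)·R1: [0, 22/5, 0, -2/5]
R3 ← R3 − (12)·R2: [0, 0, -58, -19]
R4 ← R4 − (11/2)·R2: [0, 0, -59/2, -10]
R5 ← R5 − (11)·R2: [0, 0, -55, -18]
R6 ← R6 − (15/2)·R2: [0, 0, -67/2, -11]
R4 ← R4 − (59/116)·R3: [0, 0, 0, -39/116]
R5 ← R5 − (55/58)·R3: [0, 0, 0, 1/58]
R6 ← R6 − (67/116)·R3: [0, 0, 0, -3/116]
R5 ← R5 + (2/39)·R4: [0, 0, 0, 0]
R6 ← R6 − (1/13)·R4: [0, 0, 0, 0]
4 nonzero rows, so rank(B) = 4.
B has 4 columns; by rank–nullity, nullity = 4 − 4 = 0.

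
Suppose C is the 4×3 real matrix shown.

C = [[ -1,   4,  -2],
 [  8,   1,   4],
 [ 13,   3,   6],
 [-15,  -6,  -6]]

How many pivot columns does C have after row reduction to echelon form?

2

Row reduce to echelon form.
R2 ← R2 + (8)·R1: [0, 33, -12]
R3 ← R3 + (13)·R1: [0, 55, -20]
R4 ← R4 − (15)·R1: [0, -66, 24]
R3 ← R3 − (5/3)·R2: [0, 0, 0]
R4 ← R4 + (2)·R2: [0, 0, 0]
Echelon form has 2 nonzero rows, so rank(C) = 2.
Each nonzero row contributes one pivot column: 2 pivot columns.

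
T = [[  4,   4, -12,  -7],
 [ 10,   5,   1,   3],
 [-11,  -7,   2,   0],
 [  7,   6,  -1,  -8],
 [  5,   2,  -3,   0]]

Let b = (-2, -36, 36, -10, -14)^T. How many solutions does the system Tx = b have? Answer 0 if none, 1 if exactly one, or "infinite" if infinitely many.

1

Row reduce the augmented matrix [T | b].
R2 ← R2 − (5/2)·R1: [0, -5, 31, 41/2, -31]
R3 ← R3 + (11/4)·R1: [0, 4, -31, -77/4, 61/2]
R4 ← R4 − (7/4)·R1: [0, -1, 20, 17/4, -13/2]
R5 ← R5 − (5/4)·R1: [0, -3, 12, 35/4, -23/2]
R3 ← R3 + (4/5)·R2: [0, 0, -31/5, -57/20, 57/10]
R4 ← R4 − (1/5)·R2: [0, 0, 69/5, 3/20, -3/10]
R5 ← R5 − (3/5)·R2: [0, 0, -33/5, -71/20, 71/10]
R4 ← R4 + (69/31)·R3: [0, 0, 0, -192/31, 384/31]
R5 ← R5 − (33/31)·R3: [0, 0, 0, -16/31, 32/31]
R5 ← R5 − (1/12)·R4: [0, 0, 0, 0, 0]
The echelon form has 4 nonzero rows, and every pivot lies in the first 4 columns, so rank(T) = rank([T|b]) = 4.
The system is consistent.
rank = 4 = number of unknowns, so the solution is unique.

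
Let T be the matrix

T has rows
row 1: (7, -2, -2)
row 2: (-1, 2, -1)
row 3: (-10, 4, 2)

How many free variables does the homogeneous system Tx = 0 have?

1

Row reduce to echelon form.
R2 ← R2 + (1/7)·R1: [0, 12/7, -9/7]
R3 ← R3 + (10/7)·R1: [0, 8/7, -6/7]
R3 ← R3 − (2/3)·R2: [0, 0, 0]
2 nonzero rows, so rank(T) = 2.
T has 3 columns; by rank–nullity, nullity = 3 − 2 = 1.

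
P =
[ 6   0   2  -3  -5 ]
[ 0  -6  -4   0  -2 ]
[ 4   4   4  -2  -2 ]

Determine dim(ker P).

Row reduce to echelon form.
R3 ← R3 − (2/3)·R1: [0, 4, 8/3, 0, 4/3]
R3 ← R3 + (2/3)·R2: [0, 0, 0, 0, 0]
2 nonzero rows, so rank(P) = 2.
P has 5 columns; by rank–nullity, nullity = 5 − 2 = 3.

3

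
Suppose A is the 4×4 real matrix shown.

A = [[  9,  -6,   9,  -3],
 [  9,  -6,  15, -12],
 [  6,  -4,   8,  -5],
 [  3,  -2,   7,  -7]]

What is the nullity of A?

Row reduce to echelon form.
R2 ← R2 − R1: [0, 0, 6, -9]
R3 ← R3 − (2/3)·R1: [0, 0, 2, -3]
R4 ← R4 − (1/3)·R1: [0, 0, 4, -6]
R3 ← R3 − (1/3)·R2: [0, 0, 0, 0]
R4 ← R4 − (2/3)·R2: [0, 0, 0, 0]
2 nonzero rows, so rank(A) = 2.
A has 4 columns; by rank–nullity, nullity = 4 − 2 = 2.

2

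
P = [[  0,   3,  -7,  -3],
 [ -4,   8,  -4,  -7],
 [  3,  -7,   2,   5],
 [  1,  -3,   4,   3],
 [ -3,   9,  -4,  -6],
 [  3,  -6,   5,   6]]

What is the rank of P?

Row reduce to echelon form.
Swap R1 ↔ R2
R3 ← R3 + (3/4)·R1: [0, -1, -1, -1/4]
R4 ← R4 + (1/4)·R1: [0, -1, 3, 5/4]
R5 ← R5 − (3/4)·R1: [0, 3, -1, -3/4]
R6 ← R6 + (3/4)·R1: [0, 0, 2, 3/4]
R3 ← R3 + (1/3)·R2: [0, 0, -10/3, -5/4]
R4 ← R4 + (1/3)·R2: [0, 0, 2/3, 1/4]
R5 ← R5 − R2: [0, 0, 6, 9/4]
R4 ← R4 + (1/5)·R3: [0, 0, 0, 0]
R5 ← R5 + (9/5)·R3: [0, 0, 0, 0]
R6 ← R6 + (3/5)·R3: [0, 0, 0, 0]
Echelon form has 3 nonzero rows, so rank(P) = 3.

3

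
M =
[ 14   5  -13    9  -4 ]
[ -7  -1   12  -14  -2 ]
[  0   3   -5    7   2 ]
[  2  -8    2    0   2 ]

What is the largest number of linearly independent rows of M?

4

Row reduce to echelon form.
R2 ← R2 + (1/2)·R1: [0, 3/2, 11/2, -19/2, -4]
R4 ← R4 − (1/7)·R1: [0, -61/7, 27/7, -9/7, 18/7]
R3 ← R3 − (2)·R2: [0, 0, -16, 26, 10]
R4 ← R4 + (122/21)·R2: [0, 0, 752/21, -1186/21, -62/3]
R4 ← R4 + (47/21)·R3: [0, 0, 0, 12/7, 12/7]
Echelon form has 4 nonzero rows, so rank(M) = 4.
The rank gives the maximum number of linearly independent rows: 4.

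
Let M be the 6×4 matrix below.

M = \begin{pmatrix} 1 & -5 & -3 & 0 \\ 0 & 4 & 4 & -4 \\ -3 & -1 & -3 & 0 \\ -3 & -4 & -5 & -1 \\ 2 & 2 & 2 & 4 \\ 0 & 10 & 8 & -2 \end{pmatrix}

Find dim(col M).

3

Row reduce to echelon form.
R3 ← R3 + (3)·R1: [0, -16, -12, 0]
R4 ← R4 + (3)·R1: [0, -19, -14, -1]
R5 ← R5 − (2)·R1: [0, 12, 8, 4]
R3 ← R3 + (4)·R2: [0, 0, 4, -16]
R4 ← R4 + (19/4)·R2: [0, 0, 5, -20]
R5 ← R5 − (3)·R2: [0, 0, -4, 16]
R6 ← R6 − (5/2)·R2: [0, 0, -2, 8]
R4 ← R4 − (5/4)·R3: [0, 0, 0, 0]
R5 ← R5 + R3: [0, 0, 0, 0]
R6 ← R6 + (1/2)·R3: [0, 0, 0, 0]
Echelon form has 3 nonzero rows, so rank(M) = 3.
The column space has dimension equal to the rank: 3.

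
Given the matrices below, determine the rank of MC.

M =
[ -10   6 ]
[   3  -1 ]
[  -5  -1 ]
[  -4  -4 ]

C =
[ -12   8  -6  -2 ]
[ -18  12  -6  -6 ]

First compute MC:
[[ 12,  -8,  24, -16],
 [-18,  12, -12,   0],
 [ 78, -52,  36,  16],
 [120, -80,  48,  32]]
Now row reduce the product.
R2 ← R2 + (3/2)·R1: [0, 0, 24, -24]
R3 ← R3 − (13/2)·R1: [0, 0, -120, 120]
R4 ← R4 − (10)·R1: [0, 0, -192, 192]
R3 ← R3 + (5)·R2: [0, 0, 0, 0]
R4 ← R4 + (8)·R2: [0, 0, 0, 0]
2 nonzero rows, so rank(MC) = 2.

2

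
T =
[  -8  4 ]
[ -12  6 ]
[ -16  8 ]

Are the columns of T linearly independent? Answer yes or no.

Row reduce T to echelon form.
R2 ← R2 − (3/2)·R1: [0, 0]
R3 ← R3 − (2)·R1: [0, 0]
1 pivot among 2 columns.
Only 1 < 2 pivot columns, so the columns are linearly dependent.

no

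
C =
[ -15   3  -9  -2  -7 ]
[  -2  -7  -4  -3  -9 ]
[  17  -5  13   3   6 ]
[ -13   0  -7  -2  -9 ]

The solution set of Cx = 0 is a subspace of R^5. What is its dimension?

Row reduce to echelon form.
R2 ← R2 − (2/15)·R1: [0, -37/5, -14/5, -41/15, -121/15]
R3 ← R3 + (17/15)·R1: [0, -8/5, 14/5, 11/15, -29/15]
R4 ← R4 − (13/15)·R1: [0, -13/5, 4/5, -4/15, -44/15]
R3 ← R3 − (8/37)·R2: [0, 0, 126/37, 49/37, -7/37]
R4 ← R4 − (13/37)·R2: [0, 0, 66/37, 77/111, -11/111]
R4 ← R4 − (11/21)·R3: [0, 0, 0, 0, 0]
3 nonzero rows, so rank(C) = 3.
C has 5 columns; by rank–nullity, nullity = 5 − 3 = 2.

2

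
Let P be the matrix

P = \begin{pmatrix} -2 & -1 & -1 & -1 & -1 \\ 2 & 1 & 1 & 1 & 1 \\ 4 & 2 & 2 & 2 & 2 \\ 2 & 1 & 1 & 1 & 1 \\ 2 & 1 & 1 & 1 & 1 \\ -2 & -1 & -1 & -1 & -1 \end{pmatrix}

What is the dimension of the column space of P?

1

Row reduce to echelon form.
R2 ← R2 + R1: [0, 0, 0, 0, 0]
R3 ← R3 + (2)·R1: [0, 0, 0, 0, 0]
R4 ← R4 + R1: [0, 0, 0, 0, 0]
R5 ← R5 + R1: [0, 0, 0, 0, 0]
R6 ← R6 − R1: [0, 0, 0, 0, 0]
Echelon form has 1 nonzero row, so rank(P) = 1.
The column space has dimension equal to the rank: 1.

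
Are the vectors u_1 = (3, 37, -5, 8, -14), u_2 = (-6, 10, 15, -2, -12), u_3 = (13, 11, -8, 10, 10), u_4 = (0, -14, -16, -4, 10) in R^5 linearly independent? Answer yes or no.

yes

Form the matrix with these vectors as rows and row reduce.
R2 ← R2 + (2)·R1: [0, 84, 5, 14, -40]
R3 ← R3 − (13/3)·R1: [0, -448/3, 41/3, -74/3, 212/3]
R3 ← R3 + (16/9)·R2: [0, 0, 203/9, 2/9, -4/9]
R4 ← R4 + (1/6)·R2: [0, 0, -91/6, -5/3, 10/3]
R4 ← R4 + (39/58)·R3: [0, 0, 0, -44/29, 88/29]
4 nonzero rows, so the 4 vectors span a space of dimension 4.
Since 4 = 4, the vectors are linearly independent.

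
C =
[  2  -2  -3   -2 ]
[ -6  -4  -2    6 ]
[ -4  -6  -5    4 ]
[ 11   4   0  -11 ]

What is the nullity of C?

Row reduce to echelon form.
R2 ← R2 + (3)·R1: [0, -10, -11, 0]
R3 ← R3 + (2)·R1: [0, -10, -11, 0]
R4 ← R4 − (11/2)·R1: [0, 15, 33/2, 0]
R3 ← R3 − R2: [0, 0, 0, 0]
R4 ← R4 + (3/2)·R2: [0, 0, 0, 0]
2 nonzero rows, so rank(C) = 2.
C has 4 columns; by rank–nullity, nullity = 4 − 2 = 2.

2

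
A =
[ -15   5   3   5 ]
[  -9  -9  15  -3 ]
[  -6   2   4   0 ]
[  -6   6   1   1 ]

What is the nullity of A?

1

Row reduce to echelon form.
R2 ← R2 − (3/5)·R1: [0, -12, 66/5, -6]
R3 ← R3 − (2/5)·R1: [0, 0, 14/5, -2]
R4 ← R4 − (2/5)·R1: [0, 4, -1/5, -1]
R4 ← R4 + (1/3)·R2: [0, 0, 21/5, -3]
R4 ← R4 − (3/2)·R3: [0, 0, 0, 0]
3 nonzero rows, so rank(A) = 3.
A has 4 columns; by rank–nullity, nullity = 4 − 3 = 1.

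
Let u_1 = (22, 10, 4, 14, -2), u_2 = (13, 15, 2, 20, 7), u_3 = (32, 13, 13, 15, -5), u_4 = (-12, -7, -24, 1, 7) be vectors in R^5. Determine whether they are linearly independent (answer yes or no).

Form the matrix with these vectors as rows and row reduce.
R2 ← R2 − (13/22)·R1: [0, 100/11, -4/11, 129/11, 90/11]
R3 ← R3 − (16/11)·R1: [0, -17/11, 79/11, -59/11, -23/11]
R4 ← R4 + (6/11)·R1: [0, -17/11, -240/11, 95/11, 65/11]
R3 ← R3 + (17/100)·R2: [0, 0, 178/25, -337/100, -7/10]
R4 ← R4 + (17/100)·R2: [0, 0, -547/25, 1063/100, 73/10]
R4 ← R4 + (547/178)·R3: [0, 0, 0, 195/712, 1833/356]
4 nonzero rows, so the 4 vectors span a space of dimension 4.
Since 4 = 4, the vectors are linearly independent.

yes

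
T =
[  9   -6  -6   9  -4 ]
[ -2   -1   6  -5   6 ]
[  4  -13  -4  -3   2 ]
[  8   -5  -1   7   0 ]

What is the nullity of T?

Row reduce to echelon form.
R2 ← R2 + (2/9)·R1: [0, -7/3, 14/3, -3, 46/9]
R3 ← R3 − (4/9)·R1: [0, -31/3, -4/3, -7, 34/9]
R4 ← R4 − (8/9)·R1: [0, 1/3, 13/3, -1, 32/9]
R3 ← R3 − (31/7)·R2: [0, 0, -22, 44/7, -132/7]
R4 ← R4 + (1/7)·R2: [0, 0, 5, -10/7, 30/7]
R4 ← R4 + (5/22)·R3: [0, 0, 0, 0, 0]
3 nonzero rows, so rank(T) = 3.
T has 5 columns; by rank–nullity, nullity = 5 − 3 = 2.

2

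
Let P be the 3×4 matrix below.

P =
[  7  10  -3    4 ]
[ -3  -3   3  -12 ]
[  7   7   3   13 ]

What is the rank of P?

Row reduce to echelon form.
R2 ← R2 + (3/7)·R1: [0, 9/7, 12/7, -72/7]
R3 ← R3 − R1: [0, -3, 6, 9]
R3 ← R3 + (7/3)·R2: [0, 0, 10, -15]
Echelon form has 3 nonzero rows, so rank(P) = 3.

3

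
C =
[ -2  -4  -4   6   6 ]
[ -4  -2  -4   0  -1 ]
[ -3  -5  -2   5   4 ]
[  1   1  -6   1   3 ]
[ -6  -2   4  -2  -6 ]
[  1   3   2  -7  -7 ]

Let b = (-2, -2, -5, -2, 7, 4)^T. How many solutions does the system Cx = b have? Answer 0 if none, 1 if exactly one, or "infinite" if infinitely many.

0

Row reduce the augmented matrix [C | b].
R2 ← R2 − (2)·R1: [0, 6, 4, -12, -13, 2]
R3 ← R3 − (3/2)·R1: [0, 1, 4, -4, -5, -2]
R4 ← R4 + (1/2)·R1: [0, -1, -8, 4, 6, -3]
R5 ← R5 − (3)·R1: [0, 10, 16, -20, -24, 13]
R6 ← R6 + (1/2)·R1: [0, 1, 0, -4, -4, 3]
R3 ← R3 − (1/6)·R2: [0, 0, 10/3, -2, -17/6, -7/3]
R4 ← R4 + (1/6)·R2: [0, 0, -22/3, 2, 23/6, -8/3]
R5 ← R5 − (5/3)·R2: [0, 0, 28/3, 0, -7/3, 29/3]
R6 ← R6 − (1/6)·R2: [0, 0, -2/3, -2, -11/6, 8/3]
R4 ← R4 + (11/5)·R3: [0, 0, 0, -12/5, -12/5, -39/5]
R5 ← R5 − (14/5)·R3: [0, 0, 0, 28/5, 28/5, 81/5]
R6 ← R6 + (1/5)·R3: [0, 0, 0, -12/5, -12/5, 11/5]
R5 ← R5 + (7/3)·R4: [0, 0, 0, 0, 0, -2]
R6 ← R6 − R4: [0, 0, 0, 0, 0, 10]
R6 ← R6 + (5)·R5: [0, 0, 0, 0, 0, 0]
The echelon form has 5 nonzero rows; the last pivot sits in the augmented column, so rank(C) = 4 but rank([C|b]) = 5.
Since the ranks differ, the system is inconsistent.
It has no solutions.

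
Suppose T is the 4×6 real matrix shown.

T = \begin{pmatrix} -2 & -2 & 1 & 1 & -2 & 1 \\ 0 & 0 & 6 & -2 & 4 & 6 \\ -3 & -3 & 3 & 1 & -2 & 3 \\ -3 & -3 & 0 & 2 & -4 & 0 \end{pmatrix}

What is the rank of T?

2

Row reduce to echelon form.
R3 ← R3 − (3/2)·R1: [0, 0, 3/2, -1/2, 1, 3/2]
R4 ← R4 − (3/2)·R1: [0, 0, -3/2, 1/2, -1, -3/2]
R3 ← R3 − (1/4)·R2: [0, 0, 0, 0, 0, 0]
R4 ← R4 + (1/4)·R2: [0, 0, 0, 0, 0, 0]
Echelon form has 2 nonzero rows, so rank(T) = 2.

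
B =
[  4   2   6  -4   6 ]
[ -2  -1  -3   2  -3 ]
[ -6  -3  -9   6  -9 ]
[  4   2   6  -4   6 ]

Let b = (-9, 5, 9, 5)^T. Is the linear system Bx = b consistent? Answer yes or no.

Row reduce the augmented matrix [B | b].
R2 ← R2 + (1/2)·R1: [0, 0, 0, 0, 0, 1/2]
R3 ← R3 + (3/2)·R1: [0, 0, 0, 0, 0, -9/2]
R4 ← R4 − R1: [0, 0, 0, 0, 0, 14]
R3 ← R3 + (9)·R2: [0, 0, 0, 0, 0, 0]
R4 ← R4 − (28)·R2: [0, 0, 0, 0, 0, 0]
The echelon form has 2 nonzero rows; the last pivot sits in the augmented column, so rank(B) = 1 but rank([B|b]) = 2.
Since the ranks differ, the system is inconsistent.

no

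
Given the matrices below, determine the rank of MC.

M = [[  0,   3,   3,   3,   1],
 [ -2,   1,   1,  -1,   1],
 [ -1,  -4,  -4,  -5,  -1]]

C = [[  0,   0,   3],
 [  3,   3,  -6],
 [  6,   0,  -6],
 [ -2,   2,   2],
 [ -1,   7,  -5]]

2

First compute MC:
[[ 20,  22, -35],
 [ 10,   8, -25],
 [-25, -29,  40]]
Now row reduce the product.
R2 ← R2 − (1/2)·R1: [0, -3, -15/2]
R3 ← R3 + (5/4)·R1: [0, -3/2, -15/4]
R3 ← R3 − (1/2)·R2: [0, 0, 0]
2 nonzero rows, so rank(MC) = 2.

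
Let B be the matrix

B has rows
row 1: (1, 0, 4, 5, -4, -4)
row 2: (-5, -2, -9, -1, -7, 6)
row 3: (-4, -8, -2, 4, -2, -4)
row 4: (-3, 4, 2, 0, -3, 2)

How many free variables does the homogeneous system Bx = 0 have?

2

Row reduce to echelon form.
R2 ← R2 + (5)·R1: [0, -2, 11, 24, -27, -14]
R3 ← R3 + (4)·R1: [0, -8, 14, 24, -18, -20]
R4 ← R4 + (3)·R1: [0, 4, 14, 15, -15, -10]
R3 ← R3 − (4)·R2: [0, 0, -30, -72, 90, 36]
R4 ← R4 + (2)·R2: [0, 0, 36, 63, -69, -38]
R4 ← R4 + (6/5)·R3: [0, 0, 0, -117/5, 39, 26/5]
4 nonzero rows, so rank(B) = 4.
B has 6 columns; by rank–nullity, nullity = 6 − 4 = 2.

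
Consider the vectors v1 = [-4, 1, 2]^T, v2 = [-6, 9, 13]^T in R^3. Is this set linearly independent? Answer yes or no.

Form the matrix with these vectors as rows and row reduce.
R2 ← R2 − (3/2)·R1: [0, 15/2, 10]
2 nonzero rows, so the 2 vectors span a space of dimension 2.
Since 2 = 2, the vectors are linearly independent.

yes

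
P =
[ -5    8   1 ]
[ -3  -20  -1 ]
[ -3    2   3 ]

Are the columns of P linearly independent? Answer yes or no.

yes

Row reduce P to echelon form.
R2 ← R2 − (3/5)·R1: [0, -124/5, -8/5]
R3 ← R3 − (3/5)·R1: [0, -14/5, 12/5]
R3 ← R3 − (7/62)·R2: [0, 0, 80/31]
3 pivots among 3 columns.
Every column is a pivot column, so the columns are linearly independent.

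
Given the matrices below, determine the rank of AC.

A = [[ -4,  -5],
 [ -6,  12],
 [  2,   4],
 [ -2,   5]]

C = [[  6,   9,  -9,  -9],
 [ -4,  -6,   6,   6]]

1

First compute AC:
[[ -4,  -6,   6,   6],
 [-84, -126, 126, 126],
 [ -4,  -6,   6,   6],
 [-32, -48,  48,  48]]
Now row reduce the product.
R2 ← R2 − (21)·R1: [0, 0, 0, 0]
R3 ← R3 − R1: [0, 0, 0, 0]
R4 ← R4 − (8)·R1: [0, 0, 0, 0]
1 nonzero row, so rank(AC) = 1.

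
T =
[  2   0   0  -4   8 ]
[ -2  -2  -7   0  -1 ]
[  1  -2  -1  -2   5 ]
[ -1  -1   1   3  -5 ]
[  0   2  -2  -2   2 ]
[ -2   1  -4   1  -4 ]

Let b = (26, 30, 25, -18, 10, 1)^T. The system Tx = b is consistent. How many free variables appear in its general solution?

Row reduce the augmented matrix [T | b].
R2 ← R2 + R1: [0, -2, -7, -4, 7, 56]
R3 ← R3 − (1/2)·R1: [0, -2, -1, 0, 1, 12]
R4 ← R4 + (1/2)·R1: [0, -1, 1, 1, -1, -5]
R6 ← R6 + R1: [0, 1, -4, -3, 4, 27]
R3 ← R3 − R2: [0, 0, 6, 4, -6, -44]
R4 ← R4 − (1/2)·R2: [0, 0, 9/2, 3, -9/2, -33]
R5 ← R5 + R2: [0, 0, -9, -6, 9, 66]
R6 ← R6 + (1/2)·R2: [0, 0, -15/2, -5, 15/2, 55]
R4 ← R4 − (3/4)·R3: [0, 0, 0, 0, 0, 0]
R5 ← R5 + (3/2)·R3: [0, 0, 0, 0, 0, 0]
R6 ← R6 + (5/4)·R3: [0, 0, 0, 0, 0, 0]
The echelon form has 3 nonzero rows, and every pivot lies in the first 5 columns, so rank(T) = rank([T|b]) = 3.
The system is consistent.
Free variables = (unknowns) − (rank) = 5 − 3 = 2.

2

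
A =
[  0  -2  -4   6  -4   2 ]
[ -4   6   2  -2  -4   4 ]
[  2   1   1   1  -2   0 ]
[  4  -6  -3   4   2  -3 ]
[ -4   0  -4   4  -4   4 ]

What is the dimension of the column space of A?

3

Row reduce to echelon form.
Swap R1 ↔ R2
R3 ← R3 + (1/2)·R1: [0, 4, 2, 0, -4, 2]
R4 ← R4 + R1: [0, 0, -1, 2, -2, 1]
R5 ← R5 − R1: [0, -6, -6, 6, 0, 0]
R3 ← R3 + (2)·R2: [0, 0, -6, 12, -12, 6]
R5 ← R5 − (3)·R2: [0, 0, 6, -12, 12, -6]
R4 ← R4 − (1/6)·R3: [0, 0, 0, 0, 0, 0]
R5 ← R5 + R3: [0, 0, 0, 0, 0, 0]
Echelon form has 3 nonzero rows, so rank(A) = 3.
The column space has dimension equal to the rank: 3.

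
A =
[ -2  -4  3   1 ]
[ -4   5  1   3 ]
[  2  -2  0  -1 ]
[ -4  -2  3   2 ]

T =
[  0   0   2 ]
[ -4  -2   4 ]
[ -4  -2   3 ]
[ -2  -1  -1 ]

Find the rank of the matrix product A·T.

First compute AT:
[[  2,   1, -12],
 [-30, -15,  12],
 [ 10,   5,  -3],
 [ -8,  -4,  -9]]
Now row reduce the product.
R2 ← R2 + (15)·R1: [0, 0, -168]
R3 ← R3 − (5)·R1: [0, 0, 57]
R4 ← R4 + (4)·R1: [0, 0, -57]
R3 ← R3 + (19/56)·R2: [0, 0, 0]
R4 ← R4 − (19/56)·R2: [0, 0, 0]
2 nonzero rows, so rank(AT) = 2.

2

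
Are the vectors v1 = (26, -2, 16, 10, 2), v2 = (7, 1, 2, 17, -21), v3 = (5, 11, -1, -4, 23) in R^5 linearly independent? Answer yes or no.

yes

Form the matrix with these vectors as rows and row reduce.
R2 ← R2 − (7/26)·R1: [0, 20/13, -30/13, 186/13, -280/13]
R3 ← R3 − (5/26)·R1: [0, 148/13, -53/13, -77/13, 294/13]
R3 ← R3 − (37/5)·R2: [0, 0, 13, -559/5, 182]
3 nonzero rows, so the 3 vectors span a space of dimension 3.
Since 3 = 3, the vectors are linearly independent.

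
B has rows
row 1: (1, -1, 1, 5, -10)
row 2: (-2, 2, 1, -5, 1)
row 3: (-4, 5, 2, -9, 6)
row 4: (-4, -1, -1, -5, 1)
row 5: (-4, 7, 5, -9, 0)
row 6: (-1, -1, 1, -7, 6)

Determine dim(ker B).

Row reduce to echelon form.
R2 ← R2 + (2)·R1: [0, 0, 3, 5, -19]
R3 ← R3 + (4)·R1: [0, 1, 6, 11, -34]
R4 ← R4 + (4)·R1: [0, -5, 3, 15, -39]
R5 ← R5 + (4)·R1: [0, 3, 9, 11, -40]
R6 ← R6 + R1: [0, -2, 2, -2, -4]
Swap R2 ↔ R3
R4 ← R4 + (5)·R2: [0, 0, 33, 70, -209]
R5 ← R5 − (3)·R2: [0, 0, -9, -22, 62]
R6 ← R6 + (2)·R2: [0, 0, 14, 20, -72]
R4 ← R4 − (11)·R3: [0, 0, 0, 15, 0]
R5 ← R5 + (3)·R3: [0, 0, 0, -7, 5]
R6 ← R6 − (14/3)·R3: [0, 0, 0, -10/3, 50/3]
R5 ← R5 + (7/15)·R4: [0, 0, 0, 0, 5]
R6 ← R6 + (2/9)·R4: [0, 0, 0, 0, 50/3]
R6 ← R6 − (10/3)·R5: [0, 0, 0, 0, 0]
5 nonzero rows, so rank(B) = 5.
B has 5 columns; by rank–nullity, nullity = 5 − 5 = 0.

0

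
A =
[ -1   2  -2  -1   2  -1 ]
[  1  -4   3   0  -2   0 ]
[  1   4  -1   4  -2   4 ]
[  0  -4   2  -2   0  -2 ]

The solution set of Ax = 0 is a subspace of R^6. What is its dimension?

Row reduce to echelon form.
R2 ← R2 + R1: [0, -2, 1, -1, 0, -1]
R3 ← R3 + R1: [0, 6, -3, 3, 0, 3]
R3 ← R3 + (3)·R2: [0, 0, 0, 0, 0, 0]
R4 ← R4 − (2)·R2: [0, 0, 0, 0, 0, 0]
2 nonzero rows, so rank(A) = 2.
A has 6 columns; by rank–nullity, nullity = 6 − 2 = 4.

4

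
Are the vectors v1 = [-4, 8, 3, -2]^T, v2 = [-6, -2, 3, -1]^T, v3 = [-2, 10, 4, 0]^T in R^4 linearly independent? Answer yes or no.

Form the matrix with these vectors as rows and row reduce.
R2 ← R2 − (3/2)·R1: [0, -14, -3/2, 2]
R3 ← R3 − (1/2)·R1: [0, 6, 5/2, 1]
R3 ← R3 + (3/7)·R2: [0, 0, 13/7, 13/7]
3 nonzero rows, so the 3 vectors span a space of dimension 3.
Since 3 = 3, the vectors are linearly independent.

yes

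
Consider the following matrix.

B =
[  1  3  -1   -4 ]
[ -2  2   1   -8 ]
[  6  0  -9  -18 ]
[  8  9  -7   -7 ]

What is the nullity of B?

Row reduce to echelon form.
R2 ← R2 + (2)·R1: [0, 8, -1, -16]
R3 ← R3 − (6)·R1: [0, -18, -3, 6]
R4 ← R4 − (8)·R1: [0, -15, 1, 25]
R3 ← R3 + (9/4)·R2: [0, 0, -21/4, -30]
R4 ← R4 + (15/8)·R2: [0, 0, -7/8, -5]
R4 ← R4 − (1/6)·R3: [0, 0, 0, 0]
3 nonzero rows, so rank(B) = 3.
B has 4 columns; by rank–nullity, nullity = 4 − 3 = 1.

1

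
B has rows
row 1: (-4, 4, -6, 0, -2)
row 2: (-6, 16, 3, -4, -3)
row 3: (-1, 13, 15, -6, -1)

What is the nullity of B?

2

Row reduce to echelon form.
R2 ← R2 − (3/2)·R1: [0, 10, 12, -4, 0]
R3 ← R3 − (1/4)·R1: [0, 12, 33/2, -6, -1/2]
R3 ← R3 − (6/5)·R2: [0, 0, 21/10, -6/5, -1/2]
3 nonzero rows, so rank(B) = 3.
B has 5 columns; by rank–nullity, nullity = 5 − 3 = 2.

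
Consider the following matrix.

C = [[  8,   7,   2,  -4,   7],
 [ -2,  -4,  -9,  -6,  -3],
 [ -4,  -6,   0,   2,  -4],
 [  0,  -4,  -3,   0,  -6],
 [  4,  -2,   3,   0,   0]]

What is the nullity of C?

0

Row reduce to echelon form.
R2 ← R2 + (1/4)·R1: [0, -9/4, -17/2, -7, -5/4]
R3 ← R3 + (1/2)·R1: [0, -5/2, 1, 0, -1/2]
R5 ← R5 − (1/2)·R1: [0, -11/2, 2, 2, -7/2]
R3 ← R3 − (10/9)·R2: [0, 0, 94/9, 70/9, 8/9]
R4 ← R4 − (16/9)·R2: [0, 0, 109/9, 112/9, -34/9]
R5 ← R5 − (22/9)·R2: [0, 0, 205/9, 172/9, -4/9]
R4 ← R4 − (109/94)·R3: [0, 0, 0, 161/47, -226/47]
R5 ← R5 − (205/94)·R3: [0, 0, 0, 101/47, -112/47]
R5 ← R5 − (101/161)·R4: [0, 0, 0, 0, 102/161]
5 nonzero rows, so rank(C) = 5.
C has 5 columns; by rank–nullity, nullity = 5 − 5 = 0.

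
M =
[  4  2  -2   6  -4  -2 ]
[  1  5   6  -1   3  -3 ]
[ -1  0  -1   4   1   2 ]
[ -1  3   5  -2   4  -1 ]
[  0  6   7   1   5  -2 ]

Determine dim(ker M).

Row reduce to echelon form.
R2 ← R2 − (1/4)·R1: [0, 9/2, 13/2, -5/2, 4, -5/2]
R3 ← R3 + (1/4)·R1: [0, 1/2, -3/2, 11/2, 0, 3/2]
R4 ← R4 + (1/4)·R1: [0, 7/2, 9/2, -1/2, 3, -3/2]
R3 ← R3 − (1/9)·R2: [0, 0, -20/9, 52/9, -4/9, 16/9]
R4 ← R4 − (7/9)·R2: [0, 0, -5/9, 13/9, -1/9, 4/9]
R5 ← R5 − (4/3)·R2: [0, 0, -5/3, 13/3, -1/3, 4/3]
R4 ← R4 − (1/4)·R3: [0, 0, 0, 0, 0, 0]
R5 ← R5 − (3/4)·R3: [0, 0, 0, 0, 0, 0]
3 nonzero rows, so rank(M) = 3.
M has 6 columns; by rank–nullity, nullity = 6 − 3 = 3.

3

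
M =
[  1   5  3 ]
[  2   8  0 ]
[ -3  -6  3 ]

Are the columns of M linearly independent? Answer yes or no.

yes

Row reduce M to echelon form.
R2 ← R2 − (2)·R1: [0, -2, -6]
R3 ← R3 + (3)·R1: [0, 9, 12]
R3 ← R3 + (9/2)·R2: [0, 0, -15]
3 pivots among 3 columns.
Every column is a pivot column, so the columns are linearly independent.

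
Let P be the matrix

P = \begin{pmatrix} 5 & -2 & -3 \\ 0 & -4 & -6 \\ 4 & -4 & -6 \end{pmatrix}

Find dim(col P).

2

Row reduce to echelon form.
R3 ← R3 − (4/5)·R1: [0, -12/5, -18/5]
R3 ← R3 − (3/5)·R2: [0, 0, 0]
Echelon form has 2 nonzero rows, so rank(P) = 2.
The column space has dimension equal to the rank: 2.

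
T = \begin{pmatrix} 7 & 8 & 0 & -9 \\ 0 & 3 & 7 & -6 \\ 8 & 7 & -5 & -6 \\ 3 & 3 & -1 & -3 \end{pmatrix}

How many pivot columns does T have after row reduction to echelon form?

2

Row reduce to echelon form.
R3 ← R3 − (8/7)·R1: [0, -15/7, -5, 30/7]
R4 ← R4 − (3/7)·R1: [0, -3/7, -1, 6/7]
R3 ← R3 + (5/7)·R2: [0, 0, 0, 0]
R4 ← R4 + (1/7)·R2: [0, 0, 0, 0]
Echelon form has 2 nonzero rows, so rank(T) = 2.
Each nonzero row contributes one pivot column: 2 pivot columns.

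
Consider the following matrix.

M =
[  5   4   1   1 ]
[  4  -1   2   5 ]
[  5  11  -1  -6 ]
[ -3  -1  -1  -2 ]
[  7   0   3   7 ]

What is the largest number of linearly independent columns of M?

2

Row reduce to echelon form.
R2 ← R2 − (4/5)·R1: [0, -21/5, 6/5, 21/5]
R3 ← R3 − R1: [0, 7, -2, -7]
R4 ← R4 + (3/5)·R1: [0, 7/5, -2/5, -7/5]
R5 ← R5 − (7/5)·R1: [0, -28/5, 8/5, 28/5]
R3 ← R3 + (5/3)·R2: [0, 0, 0, 0]
R4 ← R4 + (1/3)·R2: [0, 0, 0, 0]
R5 ← R5 − (4/3)·R2: [0, 0, 0, 0]
Echelon form has 2 nonzero rows, so rank(M) = 2.
The rank gives the maximum number of linearly independent columns: 2.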